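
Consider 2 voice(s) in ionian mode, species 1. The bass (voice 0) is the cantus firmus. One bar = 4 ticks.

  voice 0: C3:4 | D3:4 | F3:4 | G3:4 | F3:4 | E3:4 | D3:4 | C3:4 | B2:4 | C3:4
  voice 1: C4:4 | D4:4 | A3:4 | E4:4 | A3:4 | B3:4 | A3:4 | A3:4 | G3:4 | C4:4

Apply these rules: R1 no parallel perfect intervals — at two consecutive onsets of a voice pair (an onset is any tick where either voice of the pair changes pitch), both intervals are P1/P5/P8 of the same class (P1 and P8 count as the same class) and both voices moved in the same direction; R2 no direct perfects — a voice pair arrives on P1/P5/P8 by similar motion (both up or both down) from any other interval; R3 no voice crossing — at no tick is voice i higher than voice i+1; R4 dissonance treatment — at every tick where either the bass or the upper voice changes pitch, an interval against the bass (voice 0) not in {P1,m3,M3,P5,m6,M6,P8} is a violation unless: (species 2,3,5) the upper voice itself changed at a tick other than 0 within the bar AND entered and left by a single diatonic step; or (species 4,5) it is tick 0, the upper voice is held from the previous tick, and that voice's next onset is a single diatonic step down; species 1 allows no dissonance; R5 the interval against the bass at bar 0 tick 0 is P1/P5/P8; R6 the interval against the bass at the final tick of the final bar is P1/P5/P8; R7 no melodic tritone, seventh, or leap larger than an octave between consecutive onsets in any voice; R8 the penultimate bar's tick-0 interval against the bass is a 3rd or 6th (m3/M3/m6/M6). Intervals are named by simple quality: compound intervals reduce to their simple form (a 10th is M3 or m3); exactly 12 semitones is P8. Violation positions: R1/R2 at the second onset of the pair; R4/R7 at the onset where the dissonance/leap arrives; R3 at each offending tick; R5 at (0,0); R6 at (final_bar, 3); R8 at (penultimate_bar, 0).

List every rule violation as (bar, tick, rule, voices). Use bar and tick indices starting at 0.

bar 0: v0=C3 v1=C4 downbeat P8
bar 1: v0=D3 v1=D4 downbeat P8
bar 2: v0=F3 v1=A3 downbeat M3
bar 3: v0=G3 v1=E4 downbeat M6
bar 4: v0=F3 v1=A3 downbeat M3
bar 5: v0=E3 v1=B3 downbeat P5
bar 6: v0=D3 v1=A3 downbeat P5
bar 7: v0=C3 v1=A3 downbeat M6
bar 8: v0=B2 v1=G3 downbeat m6
bar 9: v0=C3 v1=C4 downbeat P8
  -> R1 @ bar 1 tick 0 v(0, 1): C3/C4 P8 -> D3/D4 P8 similar
  -> R1 @ bar 6 tick 0 v(0, 1): E3/B3 P5 -> D3/A3 P5 similar
  -> R2 @ bar 9 tick 0 v(0, 1): B2/G3 m6 -> C3/C4 P8 similar

(1, 0, R1, (0, 1))
(6, 0, R1, (0, 1))
(9, 0, R2, (0, 1))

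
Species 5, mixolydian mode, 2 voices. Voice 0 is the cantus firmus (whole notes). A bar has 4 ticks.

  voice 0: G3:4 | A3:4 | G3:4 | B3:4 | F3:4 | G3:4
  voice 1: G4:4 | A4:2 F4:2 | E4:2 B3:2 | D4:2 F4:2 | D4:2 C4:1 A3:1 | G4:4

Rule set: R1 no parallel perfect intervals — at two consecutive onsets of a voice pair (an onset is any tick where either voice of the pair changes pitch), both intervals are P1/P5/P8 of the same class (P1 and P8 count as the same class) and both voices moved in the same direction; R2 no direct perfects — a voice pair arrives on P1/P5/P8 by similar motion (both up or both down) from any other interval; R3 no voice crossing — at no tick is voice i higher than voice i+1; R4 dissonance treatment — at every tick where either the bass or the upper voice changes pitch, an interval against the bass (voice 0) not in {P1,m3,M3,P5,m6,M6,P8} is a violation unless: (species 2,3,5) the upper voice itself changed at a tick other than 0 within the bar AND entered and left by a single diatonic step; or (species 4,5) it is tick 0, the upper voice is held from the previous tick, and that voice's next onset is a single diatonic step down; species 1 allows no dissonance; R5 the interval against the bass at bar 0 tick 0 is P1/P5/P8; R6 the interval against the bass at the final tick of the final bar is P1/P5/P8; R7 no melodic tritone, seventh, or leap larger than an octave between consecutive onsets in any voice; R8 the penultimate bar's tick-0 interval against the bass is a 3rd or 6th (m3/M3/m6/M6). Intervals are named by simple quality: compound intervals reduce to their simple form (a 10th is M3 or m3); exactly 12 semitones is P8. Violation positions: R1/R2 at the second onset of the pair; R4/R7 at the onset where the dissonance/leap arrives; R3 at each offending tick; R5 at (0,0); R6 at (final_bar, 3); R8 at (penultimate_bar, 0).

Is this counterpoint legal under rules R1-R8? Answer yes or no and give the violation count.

bar 0: v0=G3 v1=G4 (P8)
bar 1: v0=A3 v1=A4 (P8)
bar 2: v0=G3 v1=E4 (M6)
bar 3: v0=B3 v1=D4 (m3)
bar 4: v0=F3 v1=D4 (M6)
bar 5: v0=G3 v1=G4 (P8)
  R1 @ bar1.0: G3/G4 P8 -> A3/A4 P8 similar
  R4 @ bar3.2: B3/F4 TT untreated
  R7 @ bar4.0: B3->F3 leap 6st
  R2 @ bar5.0: F3/A3 M3 -> G3/G4 P8 similar
  R7 @ bar5.0: A3->G4 leap 10st

No (5 violations)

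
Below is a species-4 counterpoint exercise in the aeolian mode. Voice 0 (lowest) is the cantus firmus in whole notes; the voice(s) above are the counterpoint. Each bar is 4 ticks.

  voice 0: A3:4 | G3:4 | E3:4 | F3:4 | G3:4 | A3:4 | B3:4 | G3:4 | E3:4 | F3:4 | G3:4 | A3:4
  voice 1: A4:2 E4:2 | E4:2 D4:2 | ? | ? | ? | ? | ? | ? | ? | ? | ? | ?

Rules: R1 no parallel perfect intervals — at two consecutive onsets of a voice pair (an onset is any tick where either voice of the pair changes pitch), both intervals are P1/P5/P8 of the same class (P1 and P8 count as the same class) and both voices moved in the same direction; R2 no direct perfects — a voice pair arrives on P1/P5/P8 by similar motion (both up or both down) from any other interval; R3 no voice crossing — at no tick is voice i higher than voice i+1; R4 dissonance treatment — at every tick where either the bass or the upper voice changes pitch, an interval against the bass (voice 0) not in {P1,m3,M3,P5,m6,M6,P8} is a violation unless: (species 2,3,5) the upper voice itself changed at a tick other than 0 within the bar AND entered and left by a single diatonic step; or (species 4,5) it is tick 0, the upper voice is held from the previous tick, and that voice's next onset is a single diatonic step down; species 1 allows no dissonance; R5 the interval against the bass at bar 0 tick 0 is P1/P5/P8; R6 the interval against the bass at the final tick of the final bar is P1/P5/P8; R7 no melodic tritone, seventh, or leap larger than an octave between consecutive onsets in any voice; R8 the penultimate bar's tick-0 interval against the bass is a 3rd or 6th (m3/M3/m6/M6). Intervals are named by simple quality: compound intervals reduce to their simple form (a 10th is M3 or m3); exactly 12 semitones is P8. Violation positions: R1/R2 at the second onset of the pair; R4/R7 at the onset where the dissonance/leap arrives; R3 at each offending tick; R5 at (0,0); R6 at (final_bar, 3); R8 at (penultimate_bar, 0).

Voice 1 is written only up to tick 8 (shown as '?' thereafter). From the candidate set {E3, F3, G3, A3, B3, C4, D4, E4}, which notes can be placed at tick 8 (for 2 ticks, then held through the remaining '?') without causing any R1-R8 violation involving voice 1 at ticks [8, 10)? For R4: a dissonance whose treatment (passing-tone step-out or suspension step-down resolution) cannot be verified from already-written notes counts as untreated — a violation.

E3: violates R2,R7
F3: violates R4
G3: legal
A3: violates R4
B3: violates R1
C4: legal
D4: violates R4
E4: legal

{C4, E4, G3}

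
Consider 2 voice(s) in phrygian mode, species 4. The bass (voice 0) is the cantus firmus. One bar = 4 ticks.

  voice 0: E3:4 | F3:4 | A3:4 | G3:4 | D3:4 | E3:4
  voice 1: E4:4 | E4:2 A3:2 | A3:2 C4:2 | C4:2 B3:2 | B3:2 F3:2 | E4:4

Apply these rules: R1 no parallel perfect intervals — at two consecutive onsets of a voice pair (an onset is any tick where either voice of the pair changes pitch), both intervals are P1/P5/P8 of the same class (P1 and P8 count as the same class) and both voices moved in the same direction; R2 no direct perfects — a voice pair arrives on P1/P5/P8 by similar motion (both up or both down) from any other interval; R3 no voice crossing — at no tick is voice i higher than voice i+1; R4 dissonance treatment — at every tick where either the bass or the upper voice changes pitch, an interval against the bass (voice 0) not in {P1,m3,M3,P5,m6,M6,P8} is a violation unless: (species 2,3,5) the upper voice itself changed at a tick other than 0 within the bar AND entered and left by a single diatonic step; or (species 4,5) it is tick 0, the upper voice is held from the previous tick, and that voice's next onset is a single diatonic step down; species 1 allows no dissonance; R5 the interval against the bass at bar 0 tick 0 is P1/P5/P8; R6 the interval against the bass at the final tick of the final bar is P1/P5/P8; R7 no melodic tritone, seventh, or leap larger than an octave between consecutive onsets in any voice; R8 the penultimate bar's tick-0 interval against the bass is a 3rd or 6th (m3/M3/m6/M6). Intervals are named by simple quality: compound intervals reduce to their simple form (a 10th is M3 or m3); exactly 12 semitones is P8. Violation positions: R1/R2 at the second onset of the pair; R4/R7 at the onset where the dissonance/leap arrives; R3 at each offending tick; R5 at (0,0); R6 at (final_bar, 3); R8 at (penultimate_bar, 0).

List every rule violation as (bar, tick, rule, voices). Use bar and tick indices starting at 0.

bar 0: v0=E3 v1=E4 downbeat P8
bar 1: v0=F3 v1=E4 downbeat M7
bar 2: v0=A3 v1=A3 downbeat P1
bar 3: v0=G3 v1=C4 downbeat P4
bar 4: v0=D3 v1=B3 downbeat M6
bar 5: v0=E3 v1=E4 downbeat P8
  -> R4 @ bar 1 tick 0 v(0, 1): F3/E4 M7 untreated
  -> R7 @ bar 4 tick 2 v(1,): B3->F3 leap 6st
  -> R2 @ bar 5 tick 0 v(0, 1): D3/F3 m3 -> E3/E4 P8 similar
  -> R7 @ bar 5 tick 0 v(1,): F3->E4 leap 11st

(1, 0, R4, (0, 1))
(4, 2, R7, (1,))
(5, 0, R2, (0, 1))
(5, 0, R7, (1,))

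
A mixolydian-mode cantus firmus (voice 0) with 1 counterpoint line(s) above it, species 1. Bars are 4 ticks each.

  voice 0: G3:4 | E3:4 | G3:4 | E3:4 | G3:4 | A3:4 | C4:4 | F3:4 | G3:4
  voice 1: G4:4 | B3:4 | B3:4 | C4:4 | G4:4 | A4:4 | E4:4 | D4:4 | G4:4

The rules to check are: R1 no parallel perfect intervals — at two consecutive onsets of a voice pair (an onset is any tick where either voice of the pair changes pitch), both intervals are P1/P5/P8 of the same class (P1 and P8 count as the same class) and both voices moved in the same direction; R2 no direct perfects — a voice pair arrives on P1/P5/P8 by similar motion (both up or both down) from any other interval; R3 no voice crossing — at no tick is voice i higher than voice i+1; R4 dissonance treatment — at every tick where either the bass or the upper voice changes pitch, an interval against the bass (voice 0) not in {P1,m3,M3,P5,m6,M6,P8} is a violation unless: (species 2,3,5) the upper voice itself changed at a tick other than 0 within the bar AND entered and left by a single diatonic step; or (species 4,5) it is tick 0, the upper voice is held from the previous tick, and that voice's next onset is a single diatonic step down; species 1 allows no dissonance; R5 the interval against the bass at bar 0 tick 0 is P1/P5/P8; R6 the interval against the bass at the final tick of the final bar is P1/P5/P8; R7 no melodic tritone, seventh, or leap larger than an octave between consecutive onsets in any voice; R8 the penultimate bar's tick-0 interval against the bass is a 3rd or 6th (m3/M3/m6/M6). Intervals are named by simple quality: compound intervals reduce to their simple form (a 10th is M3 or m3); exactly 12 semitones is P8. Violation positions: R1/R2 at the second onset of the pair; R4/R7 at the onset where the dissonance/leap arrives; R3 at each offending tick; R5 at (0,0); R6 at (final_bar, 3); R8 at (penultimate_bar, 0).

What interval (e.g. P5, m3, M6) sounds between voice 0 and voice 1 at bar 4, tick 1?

P8

voice 0=G3 voice 1=G4 -> P8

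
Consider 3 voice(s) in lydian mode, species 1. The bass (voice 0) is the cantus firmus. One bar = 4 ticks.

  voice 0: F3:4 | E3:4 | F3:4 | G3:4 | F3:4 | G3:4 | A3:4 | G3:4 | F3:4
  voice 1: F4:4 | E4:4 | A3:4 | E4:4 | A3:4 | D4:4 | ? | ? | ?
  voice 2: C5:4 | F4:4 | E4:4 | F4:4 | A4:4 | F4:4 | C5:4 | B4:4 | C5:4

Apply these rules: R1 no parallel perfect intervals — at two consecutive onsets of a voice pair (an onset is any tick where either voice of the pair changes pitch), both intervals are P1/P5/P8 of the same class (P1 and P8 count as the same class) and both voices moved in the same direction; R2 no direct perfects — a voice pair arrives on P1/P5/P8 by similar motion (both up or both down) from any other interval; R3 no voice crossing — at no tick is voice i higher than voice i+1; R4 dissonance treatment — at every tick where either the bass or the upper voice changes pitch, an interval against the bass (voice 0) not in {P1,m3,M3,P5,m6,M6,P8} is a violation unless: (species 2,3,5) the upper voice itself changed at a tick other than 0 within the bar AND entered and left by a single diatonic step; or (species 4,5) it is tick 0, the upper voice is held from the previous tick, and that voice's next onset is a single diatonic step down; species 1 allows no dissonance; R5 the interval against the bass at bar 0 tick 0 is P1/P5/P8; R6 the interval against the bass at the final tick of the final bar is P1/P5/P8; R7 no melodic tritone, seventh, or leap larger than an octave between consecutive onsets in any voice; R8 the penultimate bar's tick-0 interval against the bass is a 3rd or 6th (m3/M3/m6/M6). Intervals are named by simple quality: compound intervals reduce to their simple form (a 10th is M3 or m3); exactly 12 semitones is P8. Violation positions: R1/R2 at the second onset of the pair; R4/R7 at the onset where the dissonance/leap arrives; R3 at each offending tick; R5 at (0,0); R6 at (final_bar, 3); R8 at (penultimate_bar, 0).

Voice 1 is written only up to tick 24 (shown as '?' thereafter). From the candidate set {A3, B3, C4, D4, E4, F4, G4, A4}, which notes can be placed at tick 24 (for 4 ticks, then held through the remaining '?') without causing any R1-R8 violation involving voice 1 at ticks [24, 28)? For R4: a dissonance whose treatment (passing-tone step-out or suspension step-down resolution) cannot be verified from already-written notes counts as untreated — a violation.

A3: legal
B3: violates R4
C4: legal
D4: violates R4
E4: violates R1
F4: violates R2
G4: violates R4
A4: violates R2

{A3, C4}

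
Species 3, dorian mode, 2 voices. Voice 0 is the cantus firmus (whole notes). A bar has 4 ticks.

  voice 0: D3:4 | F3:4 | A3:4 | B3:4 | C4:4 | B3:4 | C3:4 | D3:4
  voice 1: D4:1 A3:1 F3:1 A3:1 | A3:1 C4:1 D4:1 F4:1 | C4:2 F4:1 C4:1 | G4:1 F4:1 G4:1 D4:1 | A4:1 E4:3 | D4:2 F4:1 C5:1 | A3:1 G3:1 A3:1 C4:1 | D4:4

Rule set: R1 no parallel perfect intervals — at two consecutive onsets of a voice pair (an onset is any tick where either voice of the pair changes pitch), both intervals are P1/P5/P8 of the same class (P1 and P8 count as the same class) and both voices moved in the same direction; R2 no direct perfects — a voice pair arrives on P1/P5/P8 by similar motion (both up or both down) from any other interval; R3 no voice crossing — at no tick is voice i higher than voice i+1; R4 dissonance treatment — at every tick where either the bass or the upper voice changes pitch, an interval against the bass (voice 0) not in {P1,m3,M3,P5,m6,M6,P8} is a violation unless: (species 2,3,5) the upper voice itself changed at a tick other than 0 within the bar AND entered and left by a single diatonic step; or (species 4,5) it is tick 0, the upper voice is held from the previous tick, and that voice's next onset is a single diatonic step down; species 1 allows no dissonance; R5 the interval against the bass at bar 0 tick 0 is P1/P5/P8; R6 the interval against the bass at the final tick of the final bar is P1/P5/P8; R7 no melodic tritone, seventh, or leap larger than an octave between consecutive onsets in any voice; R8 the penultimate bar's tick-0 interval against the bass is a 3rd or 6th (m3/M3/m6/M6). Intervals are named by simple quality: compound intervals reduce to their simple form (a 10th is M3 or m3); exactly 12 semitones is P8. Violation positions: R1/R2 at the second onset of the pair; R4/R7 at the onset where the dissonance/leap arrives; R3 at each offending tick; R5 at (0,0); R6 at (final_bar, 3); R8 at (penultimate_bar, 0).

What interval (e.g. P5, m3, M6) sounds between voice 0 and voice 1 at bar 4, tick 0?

voice 0=C4 voice 1=A4 -> M6

M6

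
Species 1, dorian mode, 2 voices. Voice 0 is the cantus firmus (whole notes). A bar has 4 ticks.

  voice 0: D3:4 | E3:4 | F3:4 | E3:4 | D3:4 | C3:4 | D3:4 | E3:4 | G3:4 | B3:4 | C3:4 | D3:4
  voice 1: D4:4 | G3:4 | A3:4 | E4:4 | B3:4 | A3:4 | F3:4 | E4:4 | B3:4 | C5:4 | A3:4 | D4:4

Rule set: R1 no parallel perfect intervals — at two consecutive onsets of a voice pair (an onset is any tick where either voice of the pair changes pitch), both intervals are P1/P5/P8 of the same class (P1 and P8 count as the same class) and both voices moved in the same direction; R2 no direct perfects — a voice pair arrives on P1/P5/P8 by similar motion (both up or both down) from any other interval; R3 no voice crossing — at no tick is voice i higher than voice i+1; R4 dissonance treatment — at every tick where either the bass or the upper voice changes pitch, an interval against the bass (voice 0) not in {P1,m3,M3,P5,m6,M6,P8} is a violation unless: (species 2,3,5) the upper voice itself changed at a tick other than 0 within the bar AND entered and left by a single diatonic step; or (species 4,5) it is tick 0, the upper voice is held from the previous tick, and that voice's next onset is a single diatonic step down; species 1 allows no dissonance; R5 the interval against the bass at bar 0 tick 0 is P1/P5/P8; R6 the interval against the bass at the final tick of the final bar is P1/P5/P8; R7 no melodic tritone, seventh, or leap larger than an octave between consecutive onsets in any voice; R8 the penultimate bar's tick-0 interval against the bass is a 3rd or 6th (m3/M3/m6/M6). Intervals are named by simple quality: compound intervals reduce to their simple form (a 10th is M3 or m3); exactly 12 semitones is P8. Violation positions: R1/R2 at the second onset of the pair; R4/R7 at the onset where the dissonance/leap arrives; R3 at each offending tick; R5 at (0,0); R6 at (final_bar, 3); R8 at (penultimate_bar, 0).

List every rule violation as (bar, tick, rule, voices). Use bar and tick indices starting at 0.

bar 0: v0=D3 v1=D4 downbeat P8
bar 1: v0=E3 v1=G3 downbeat m3
bar 2: v0=F3 v1=A3 downbeat M3
bar 3: v0=E3 v1=E4 downbeat P8
bar 4: v0=D3 v1=B3 downbeat M6
bar 5: v0=C3 v1=A3 downbeat M6
bar 6: v0=D3 v1=F3 downbeat m3
bar 7: v0=E3 v1=E4 downbeat P8
bar 8: v0=G3 v1=B3 downbeat M3
bar 9: v0=B3 v1=C5 downbeat m2
bar 10: v0=C3 v1=A3 downbeat M6
bar 11: v0=D3 v1=D4 downbeat P8
  -> R2 @ bar 7 tick 0 v(0, 1): D3/F3 m3 -> E3/E4 P8 similar
  -> R7 @ bar 7 tick 0 v(1,): F3->E4 leap 11st
  -> R4 @ bar 9 tick 0 v(0, 1): B3/C5 m2 untreated
  -> R7 @ bar 9 tick 0 v(1,): B3->C5 leap 13st
  -> R7 @ bar 10 tick 0 v(0,): B3->C3 leap 11st
  -> R7 @ bar 10 tick 0 v(1,): C5->A3 leap 15st
  -> R2 @ bar 11 tick 0 v(0, 1): C3/A3 M6 -> D3/D4 P8 similar

(7, 0, R2, (0, 1))
(7, 0, R7, (1,))
(9, 0, R4, (0, 1))
(9, 0, R7, (1,))
(10, 0, R7, (0,))
(10, 0, R7, (1,))
(11, 0, R2, (0, 1))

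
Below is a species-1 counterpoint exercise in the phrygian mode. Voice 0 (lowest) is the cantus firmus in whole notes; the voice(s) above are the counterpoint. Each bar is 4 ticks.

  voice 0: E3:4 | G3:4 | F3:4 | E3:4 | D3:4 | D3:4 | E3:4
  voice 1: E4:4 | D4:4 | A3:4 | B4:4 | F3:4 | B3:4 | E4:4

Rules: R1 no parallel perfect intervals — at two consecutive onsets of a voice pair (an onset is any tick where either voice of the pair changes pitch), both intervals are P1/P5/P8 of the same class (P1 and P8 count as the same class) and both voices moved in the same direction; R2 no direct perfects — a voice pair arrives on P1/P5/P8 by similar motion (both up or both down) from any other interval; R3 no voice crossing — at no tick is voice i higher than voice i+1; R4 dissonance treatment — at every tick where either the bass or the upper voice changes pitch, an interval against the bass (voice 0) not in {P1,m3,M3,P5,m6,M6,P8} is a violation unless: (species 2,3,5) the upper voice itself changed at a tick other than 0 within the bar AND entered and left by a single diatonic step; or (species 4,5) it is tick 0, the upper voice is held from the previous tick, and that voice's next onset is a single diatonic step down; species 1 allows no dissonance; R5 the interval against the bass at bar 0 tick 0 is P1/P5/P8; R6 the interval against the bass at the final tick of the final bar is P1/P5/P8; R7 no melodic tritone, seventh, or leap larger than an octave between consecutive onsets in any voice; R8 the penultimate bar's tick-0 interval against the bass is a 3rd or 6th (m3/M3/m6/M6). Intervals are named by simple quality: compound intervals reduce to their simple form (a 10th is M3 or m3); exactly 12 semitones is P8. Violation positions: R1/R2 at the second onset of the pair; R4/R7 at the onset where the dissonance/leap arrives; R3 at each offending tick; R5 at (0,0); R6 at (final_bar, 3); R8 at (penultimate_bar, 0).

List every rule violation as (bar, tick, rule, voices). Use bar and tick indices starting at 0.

bar 0: v0=E3 v1=E4 downbeat P8
bar 1: v0=G3 v1=D4 downbeat P5
bar 2: v0=F3 v1=A3 downbeat M3
bar 3: v0=E3 v1=B4 downbeat P5
bar 4: v0=D3 v1=F3 downbeat m3
bar 5: v0=D3 v1=B3 downbeat M6
bar 6: v0=E3 v1=E4 downbeat P8
  -> R7 @ bar 3 tick 0 v(1,): A3->B4 leap 14st
  -> R7 @ bar 4 tick 0 v(1,): B4->F3 leap 18st
  -> R7 @ bar 5 tick 0 v(1,): F3->B3 leap 6st
  -> R2 @ bar 6 tick 0 v(0, 1): D3/B3 M6 -> E3/E4 P8 similar

(3, 0, R7, (1,))
(4, 0, R7, (1,))
(5, 0, R7, (1,))
(6, 0, R2, (0, 1))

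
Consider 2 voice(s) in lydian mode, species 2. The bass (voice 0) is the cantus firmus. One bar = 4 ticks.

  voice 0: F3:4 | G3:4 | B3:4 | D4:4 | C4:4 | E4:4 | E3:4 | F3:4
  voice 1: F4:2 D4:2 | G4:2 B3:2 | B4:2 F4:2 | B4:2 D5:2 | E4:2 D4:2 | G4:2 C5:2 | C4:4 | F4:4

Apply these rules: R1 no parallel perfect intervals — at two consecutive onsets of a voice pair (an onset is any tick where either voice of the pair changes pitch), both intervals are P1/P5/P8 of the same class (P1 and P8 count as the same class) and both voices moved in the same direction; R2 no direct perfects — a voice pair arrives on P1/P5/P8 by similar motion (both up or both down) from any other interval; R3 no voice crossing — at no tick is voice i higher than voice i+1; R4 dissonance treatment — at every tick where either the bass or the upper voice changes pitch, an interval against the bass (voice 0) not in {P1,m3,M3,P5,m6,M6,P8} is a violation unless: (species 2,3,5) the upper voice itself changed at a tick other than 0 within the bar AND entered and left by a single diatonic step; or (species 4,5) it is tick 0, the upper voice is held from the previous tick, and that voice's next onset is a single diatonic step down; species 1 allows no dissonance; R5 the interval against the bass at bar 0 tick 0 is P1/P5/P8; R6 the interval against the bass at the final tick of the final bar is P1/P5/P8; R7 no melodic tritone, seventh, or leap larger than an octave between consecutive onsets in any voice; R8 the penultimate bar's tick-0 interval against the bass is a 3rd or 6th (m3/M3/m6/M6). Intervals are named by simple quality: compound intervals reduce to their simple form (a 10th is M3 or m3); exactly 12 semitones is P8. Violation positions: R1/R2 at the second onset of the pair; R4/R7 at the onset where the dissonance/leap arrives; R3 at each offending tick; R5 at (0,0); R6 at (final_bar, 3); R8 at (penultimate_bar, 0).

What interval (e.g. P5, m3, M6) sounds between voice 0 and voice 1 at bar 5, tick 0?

m3

voice 0=E4 voice 1=G4 -> m3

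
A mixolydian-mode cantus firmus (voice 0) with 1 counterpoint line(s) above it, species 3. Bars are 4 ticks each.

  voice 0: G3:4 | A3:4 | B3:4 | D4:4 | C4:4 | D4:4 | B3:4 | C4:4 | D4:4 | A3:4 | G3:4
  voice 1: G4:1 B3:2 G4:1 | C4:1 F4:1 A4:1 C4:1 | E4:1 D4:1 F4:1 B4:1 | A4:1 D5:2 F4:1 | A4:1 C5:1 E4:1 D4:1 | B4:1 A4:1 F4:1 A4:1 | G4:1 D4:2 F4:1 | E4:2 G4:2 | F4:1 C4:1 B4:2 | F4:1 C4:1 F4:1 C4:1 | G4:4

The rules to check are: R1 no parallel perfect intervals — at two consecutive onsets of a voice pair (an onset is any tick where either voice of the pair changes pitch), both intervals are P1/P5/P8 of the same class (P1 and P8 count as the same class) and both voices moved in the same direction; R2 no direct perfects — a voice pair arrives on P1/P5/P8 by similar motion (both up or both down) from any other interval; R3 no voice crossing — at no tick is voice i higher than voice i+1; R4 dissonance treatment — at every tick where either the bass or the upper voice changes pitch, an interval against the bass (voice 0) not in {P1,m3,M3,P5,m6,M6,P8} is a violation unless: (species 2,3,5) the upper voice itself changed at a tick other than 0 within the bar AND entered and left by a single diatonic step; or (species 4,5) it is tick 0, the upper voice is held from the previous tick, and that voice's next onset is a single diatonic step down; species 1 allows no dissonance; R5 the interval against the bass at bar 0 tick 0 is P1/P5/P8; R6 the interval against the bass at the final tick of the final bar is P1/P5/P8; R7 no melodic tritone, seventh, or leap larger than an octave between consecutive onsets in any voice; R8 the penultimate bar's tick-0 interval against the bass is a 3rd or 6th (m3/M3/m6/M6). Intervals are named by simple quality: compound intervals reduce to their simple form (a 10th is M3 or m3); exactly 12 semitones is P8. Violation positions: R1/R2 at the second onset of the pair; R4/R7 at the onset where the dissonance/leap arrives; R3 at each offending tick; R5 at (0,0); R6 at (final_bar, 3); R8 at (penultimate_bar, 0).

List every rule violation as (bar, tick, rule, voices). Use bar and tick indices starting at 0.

(2, 0, R4, (0, 1))
(2, 2, R4, (0, 1))
(2, 3, R7, (1,))
(4, 3, R4, (0, 1))
(6, 3, R4, (0, 1))
(8, 1, R3, (0, 1))
(8, 1, R4, (0, 1))
(8, 2, R7, (1,))
(9, 0, R7, (1,))

bar 0: v0=G3 v1=G4 downbeat P8
bar 1: v0=A3 v1=C4 downbeat m3
bar 2: v0=B3 v1=E4 downbeat P4
bar 3: v0=D4 v1=A4 downbeat P5
bar 4: v0=C4 v1=A4 downbeat M6
bar 5: v0=D4 v1=B4 downbeat M6
bar 6: v0=B3 v1=G4 downbeat m6
bar 7: v0=C4 v1=E4 downbeat M3
bar 8: v0=D4 v1=F4 downbeat m3
bar 9: v0=A3 v1=F4 downbeat m6
bar 10: v0=G3 v1=G4 downbeat P8
  -> R4 @ bar 2 tick 0 v(0, 1): B3/E4 P4 untreated
  -> R4 @ bar 2 tick 2 v(0, 1): B3/F4 TT untreated
  -> R7 @ bar 2 tick 3 v(1,): F4->B4 leap 6st
  -> R4 @ bar 4 tick 3 v(0, 1): C4/D4 M2 untreated
  -> R4 @ bar 6 tick 3 v(0, 1): B3/F4 TT untreated
  -> R3 @ bar 8 tick 1 v(0, 1): D4 above C4
  -> R4 @ bar 8 tick 1 v(0, 1): D4/C4 M2 untreated
  -> R7 @ bar 8 tick 2 v(1,): C4->B4 leap 11st
  -> R7 @ bar 9 tick 0 v(1,): B4->F4 leap 6st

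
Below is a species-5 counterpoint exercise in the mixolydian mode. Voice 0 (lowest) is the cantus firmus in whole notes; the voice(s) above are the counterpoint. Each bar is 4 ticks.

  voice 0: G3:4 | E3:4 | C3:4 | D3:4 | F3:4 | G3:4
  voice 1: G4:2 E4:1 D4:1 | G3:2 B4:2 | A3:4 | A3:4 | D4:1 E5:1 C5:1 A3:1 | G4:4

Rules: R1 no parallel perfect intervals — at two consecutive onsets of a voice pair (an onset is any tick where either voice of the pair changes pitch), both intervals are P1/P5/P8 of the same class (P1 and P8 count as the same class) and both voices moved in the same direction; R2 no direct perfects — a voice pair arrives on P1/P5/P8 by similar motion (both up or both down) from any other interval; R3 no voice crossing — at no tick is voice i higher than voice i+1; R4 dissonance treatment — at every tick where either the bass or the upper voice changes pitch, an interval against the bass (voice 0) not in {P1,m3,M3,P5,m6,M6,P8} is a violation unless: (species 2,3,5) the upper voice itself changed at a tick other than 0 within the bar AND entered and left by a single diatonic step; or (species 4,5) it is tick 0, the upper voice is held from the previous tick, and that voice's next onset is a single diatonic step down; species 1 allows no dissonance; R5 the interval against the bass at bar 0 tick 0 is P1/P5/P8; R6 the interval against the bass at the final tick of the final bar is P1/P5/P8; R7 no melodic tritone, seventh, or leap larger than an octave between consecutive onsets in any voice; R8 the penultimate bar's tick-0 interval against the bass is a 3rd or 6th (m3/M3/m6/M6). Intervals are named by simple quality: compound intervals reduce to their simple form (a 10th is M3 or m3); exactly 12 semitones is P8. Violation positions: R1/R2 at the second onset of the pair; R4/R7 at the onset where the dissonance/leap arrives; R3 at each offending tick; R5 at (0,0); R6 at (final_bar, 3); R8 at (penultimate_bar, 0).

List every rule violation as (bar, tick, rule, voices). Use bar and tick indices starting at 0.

(1, 2, R7, (1,))
(2, 0, R7, (1,))
(4, 1, R4, (0, 1))
(4, 1, R7, (1,))
(4, 3, R7, (1,))
(5, 0, R2, (0, 1))
(5, 0, R7, (1,))

bar 0: v0=G3 v1=G4 downbeat P8
bar 1: v0=E3 v1=G3 downbeat m3
bar 2: v0=C3 v1=A3 downbeat M6
bar 3: v0=D3 v1=A3 downbeat P5
bar 4: v0=F3 v1=D4 downbeat M6
bar 5: v0=G3 v1=G4 downbeat P8
  -> R7 @ bar 1 tick 2 v(1,): G3->B4 leap 16st
  -> R7 @ bar 2 tick 0 v(1,): B4->A3 leap 14st
  -> R4 @ bar 4 tick 1 v(0, 1): F3/E5 M7 untreated
  -> R7 @ bar 4 tick 1 v(1,): D4->E5 leap 14st
  -> R7 @ bar 4 tick 3 v(1,): C5->A3 leap 15st
  -> R2 @ bar 5 tick 0 v(0, 1): F3/A3 M3 -> G3/G4 P8 similar
  -> R7 @ bar 5 tick 0 v(1,): A3->G4 leap 10st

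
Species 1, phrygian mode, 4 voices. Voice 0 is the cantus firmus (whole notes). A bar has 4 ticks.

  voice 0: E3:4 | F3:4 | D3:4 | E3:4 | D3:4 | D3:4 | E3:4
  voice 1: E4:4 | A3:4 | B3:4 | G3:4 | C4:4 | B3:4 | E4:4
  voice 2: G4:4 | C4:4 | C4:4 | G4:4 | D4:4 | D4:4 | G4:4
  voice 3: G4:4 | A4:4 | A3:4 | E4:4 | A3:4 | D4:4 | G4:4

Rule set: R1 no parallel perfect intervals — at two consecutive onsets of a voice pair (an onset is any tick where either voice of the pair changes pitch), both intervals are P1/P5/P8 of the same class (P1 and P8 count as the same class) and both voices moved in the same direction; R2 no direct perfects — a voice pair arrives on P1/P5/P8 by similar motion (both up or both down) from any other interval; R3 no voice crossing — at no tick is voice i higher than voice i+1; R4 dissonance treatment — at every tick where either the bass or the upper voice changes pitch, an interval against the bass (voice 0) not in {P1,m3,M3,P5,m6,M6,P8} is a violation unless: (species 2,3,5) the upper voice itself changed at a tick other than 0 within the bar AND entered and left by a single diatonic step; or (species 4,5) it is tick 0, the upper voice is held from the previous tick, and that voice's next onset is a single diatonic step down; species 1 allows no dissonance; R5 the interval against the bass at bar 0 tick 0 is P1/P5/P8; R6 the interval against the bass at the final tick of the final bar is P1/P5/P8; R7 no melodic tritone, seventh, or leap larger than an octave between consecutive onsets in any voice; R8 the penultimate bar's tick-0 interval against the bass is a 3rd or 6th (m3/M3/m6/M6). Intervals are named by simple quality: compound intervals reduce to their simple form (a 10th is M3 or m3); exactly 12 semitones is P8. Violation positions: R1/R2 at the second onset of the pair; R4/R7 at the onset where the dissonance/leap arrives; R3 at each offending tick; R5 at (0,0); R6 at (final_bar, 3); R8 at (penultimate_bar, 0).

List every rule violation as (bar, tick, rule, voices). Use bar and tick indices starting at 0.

(0, 0, R5, (0, 2))
(0, 0, R5, (0, 3))
(2, 0, R2, (0, 3))
(2, 0, R3, (2, 3))
(2, 0, R4, (0, 2))
(2, 1, R3, (2, 3))
(2, 2, R3, (2, 3))
(2, 3, R3, (2, 3))
(3, 0, R2, (0, 3))
(3, 0, R3, (2, 3))
(3, 1, R3, (2, 3))
(3, 2, R3, (2, 3))
(3, 3, R3, (2, 3))
(4, 0, R2, (0, 2))
(4, 0, R2, (0, 3))
(4, 0, R3, (2, 3))
(4, 0, R4, (0, 1))
(4, 1, R3, (2, 3))
(4, 2, R3, (2, 3))
(4, 3, R3, (2, 3))
(5, 0, R8, (0, 2))
(5, 0, R8, (0, 3))
(6, 0, R1, (2, 3))
(6, 0, R2, (0, 1))
(6, 3, R6, (0, 2))
(6, 3, R6, (0, 3))

bar 0: v0=E3 v1=E4 v2=G4 v3=G4 downbeat m3
bar 1: v0=F3 v1=A3 v2=C4 v3=A4 downbeat M3
bar 2: v0=D3 v1=B3 v2=C4 v3=A3 downbeat P5
bar 3: v0=E3 v1=G3 v2=G4 v3=E4 downbeat P8
bar 4: v0=D3 v1=C4 v2=D4 v3=A3 downbeat P5
bar 5: v0=D3 v1=B3 v2=D4 v3=D4 downbeat P8
bar 6: v0=E3 v1=E4 v2=G4 v3=G4 downbeat m3
  -> R5 @ bar 0 tick 0 v(0, 2): opens on m3
  -> R5 @ bar 0 tick 0 v(0, 3): opens on m3
  -> R2 @ bar 2 tick 0 v(0, 3): F3/A4 M3 -> D3/A3 P5 similar
  -> R3 @ bar 2 tick 0 v(2, 3): C4 above A3
  -> R4 @ bar 2 tick 0 v(0, 2): D3/C4 m7 untreated
  -> R3 @ bar 2 tick 1 v(2, 3): C4 above A3
  -> R3 @ bar 2 tick 2 v(2, 3): C4 above A3
  -> R3 @ bar 2 tick 3 v(2, 3): C4 above A3
  -> R2 @ bar 3 tick 0 v(0, 3): D3/A3 P5 -> E3/E4 P8 similar
  -> R3 @ bar 3 tick 0 v(2, 3): G4 above E4
  -> R3 @ bar 3 tick 1 v(2, 3): G4 above E4
  -> R3 @ bar 3 tick 2 v(2, 3): G4 above E4
  -> R3 @ bar 3 tick 3 v(2, 3): G4 above E4
  -> R2 @ bar 4 tick 0 v(0, 2): E3/G4 m3 -> D3/D4 P8 similar
  -> R2 @ bar 4 tick 0 v(0, 3): E3/E4 P8 -> D3/A3 P5 similar
  -> R3 @ bar 4 tick 0 v(2, 3): D4 above A3
  -> R4 @ bar 4 tick 0 v(0, 1): D3/C4 m7 untreated
  -> R3 @ bar 4 tick 1 v(2, 3): D4 above A3
  -> R3 @ bar 4 tick 2 v(2, 3): D4 above A3
  -> R3 @ bar 4 tick 3 v(2, 3): D4 above A3
  -> R8 @ bar 5 tick 0 v(0, 2): penult P8 not 3rd/6th
  -> R8 @ bar 5 tick 0 v(0, 3): penult P8 not 3rd/6th
  -> R1 @ bar 6 tick 0 v(2, 3): D4/D4 P1 -> G4/G4 P1 similar
  -> R2 @ bar 6 tick 0 v(0, 1): D3/B3 M6 -> E3/E4 P8 similar
  -> R6 @ bar 6 tick 3 v(0, 2): closes on m3
  -> R6 @ bar 6 tick 3 v(0, 3): closes on m3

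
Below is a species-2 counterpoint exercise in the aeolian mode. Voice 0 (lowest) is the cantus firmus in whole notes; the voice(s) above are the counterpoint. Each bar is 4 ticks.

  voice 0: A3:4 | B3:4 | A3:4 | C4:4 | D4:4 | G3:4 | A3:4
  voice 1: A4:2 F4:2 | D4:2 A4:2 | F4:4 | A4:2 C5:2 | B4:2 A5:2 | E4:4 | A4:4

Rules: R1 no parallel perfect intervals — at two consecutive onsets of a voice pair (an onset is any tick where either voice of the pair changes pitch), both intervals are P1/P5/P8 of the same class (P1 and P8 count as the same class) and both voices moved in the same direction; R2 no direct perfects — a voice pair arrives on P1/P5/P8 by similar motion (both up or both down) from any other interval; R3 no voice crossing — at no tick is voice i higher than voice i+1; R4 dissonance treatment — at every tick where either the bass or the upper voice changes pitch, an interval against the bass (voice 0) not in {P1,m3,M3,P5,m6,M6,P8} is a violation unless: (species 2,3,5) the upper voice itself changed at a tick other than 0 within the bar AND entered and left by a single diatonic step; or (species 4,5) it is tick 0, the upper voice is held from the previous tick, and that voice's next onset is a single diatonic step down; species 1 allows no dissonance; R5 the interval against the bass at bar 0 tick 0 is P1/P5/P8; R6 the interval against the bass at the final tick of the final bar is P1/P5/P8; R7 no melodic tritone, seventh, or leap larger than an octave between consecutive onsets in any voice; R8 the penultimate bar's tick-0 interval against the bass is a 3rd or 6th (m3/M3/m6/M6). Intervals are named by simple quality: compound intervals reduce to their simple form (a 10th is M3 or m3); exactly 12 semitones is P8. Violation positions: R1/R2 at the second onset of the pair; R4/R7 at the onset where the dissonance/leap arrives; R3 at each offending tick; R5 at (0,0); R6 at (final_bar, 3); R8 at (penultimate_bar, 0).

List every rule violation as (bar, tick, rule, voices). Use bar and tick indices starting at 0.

(1, 2, R4, (0, 1))
(4, 2, R7, (1,))
(5, 0, R7, (1,))
(6, 0, R2, (0, 1))

bar 0: v0=A3 v1=A4 downbeat P8
bar 1: v0=B3 v1=D4 downbeat m3
bar 2: v0=A3 v1=F4 downbeat m6
bar 3: v0=C4 v1=A4 downbeat M6
bar 4: v0=D4 v1=B4 downbeat M6
bar 5: v0=G3 v1=E4 downbeat M6
bar 6: v0=A3 v1=A4 downbeat P8
  -> R4 @ bar 1 tick 2 v(0, 1): B3/A4 m7 untreated
  -> R7 @ bar 4 tick 2 v(1,): B4->A5 leap 10st
  -> R7 @ bar 5 tick 0 v(1,): A5->E4 leap 17st
  -> R2 @ bar 6 tick 0 v(0, 1): G3/E4 M6 -> A3/A4 P8 similar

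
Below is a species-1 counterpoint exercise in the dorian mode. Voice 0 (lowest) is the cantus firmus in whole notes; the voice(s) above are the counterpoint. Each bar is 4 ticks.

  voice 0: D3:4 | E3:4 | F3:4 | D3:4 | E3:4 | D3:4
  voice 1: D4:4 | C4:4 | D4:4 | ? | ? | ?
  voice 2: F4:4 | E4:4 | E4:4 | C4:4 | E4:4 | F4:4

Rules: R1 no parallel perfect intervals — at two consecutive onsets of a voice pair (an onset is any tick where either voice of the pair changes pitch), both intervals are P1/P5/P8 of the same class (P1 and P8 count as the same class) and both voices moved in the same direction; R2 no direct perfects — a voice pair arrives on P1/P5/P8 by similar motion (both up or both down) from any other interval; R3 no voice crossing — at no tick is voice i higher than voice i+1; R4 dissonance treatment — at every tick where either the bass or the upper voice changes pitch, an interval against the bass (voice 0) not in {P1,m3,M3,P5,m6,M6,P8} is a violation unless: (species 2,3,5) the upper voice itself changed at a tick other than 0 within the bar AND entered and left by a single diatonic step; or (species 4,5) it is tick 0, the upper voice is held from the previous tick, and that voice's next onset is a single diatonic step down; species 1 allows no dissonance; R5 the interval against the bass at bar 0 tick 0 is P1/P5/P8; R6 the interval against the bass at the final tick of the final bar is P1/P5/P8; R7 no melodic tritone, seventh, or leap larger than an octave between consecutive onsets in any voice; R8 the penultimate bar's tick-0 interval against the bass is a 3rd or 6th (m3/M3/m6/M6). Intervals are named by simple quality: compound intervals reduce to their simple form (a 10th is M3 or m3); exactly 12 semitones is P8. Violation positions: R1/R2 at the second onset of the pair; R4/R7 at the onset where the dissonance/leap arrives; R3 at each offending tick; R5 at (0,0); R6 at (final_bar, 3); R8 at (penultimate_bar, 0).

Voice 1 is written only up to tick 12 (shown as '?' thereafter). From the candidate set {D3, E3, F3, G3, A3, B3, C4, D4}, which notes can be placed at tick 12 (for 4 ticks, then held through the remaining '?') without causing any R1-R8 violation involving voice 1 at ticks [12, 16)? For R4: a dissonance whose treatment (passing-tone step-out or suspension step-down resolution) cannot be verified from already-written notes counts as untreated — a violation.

D3: violates R2
E3: violates R4,R7
F3: violates R2
G3: violates R4
A3: violates R2
B3: legal
C4: violates R2,R4
D4: violates R3

{B3}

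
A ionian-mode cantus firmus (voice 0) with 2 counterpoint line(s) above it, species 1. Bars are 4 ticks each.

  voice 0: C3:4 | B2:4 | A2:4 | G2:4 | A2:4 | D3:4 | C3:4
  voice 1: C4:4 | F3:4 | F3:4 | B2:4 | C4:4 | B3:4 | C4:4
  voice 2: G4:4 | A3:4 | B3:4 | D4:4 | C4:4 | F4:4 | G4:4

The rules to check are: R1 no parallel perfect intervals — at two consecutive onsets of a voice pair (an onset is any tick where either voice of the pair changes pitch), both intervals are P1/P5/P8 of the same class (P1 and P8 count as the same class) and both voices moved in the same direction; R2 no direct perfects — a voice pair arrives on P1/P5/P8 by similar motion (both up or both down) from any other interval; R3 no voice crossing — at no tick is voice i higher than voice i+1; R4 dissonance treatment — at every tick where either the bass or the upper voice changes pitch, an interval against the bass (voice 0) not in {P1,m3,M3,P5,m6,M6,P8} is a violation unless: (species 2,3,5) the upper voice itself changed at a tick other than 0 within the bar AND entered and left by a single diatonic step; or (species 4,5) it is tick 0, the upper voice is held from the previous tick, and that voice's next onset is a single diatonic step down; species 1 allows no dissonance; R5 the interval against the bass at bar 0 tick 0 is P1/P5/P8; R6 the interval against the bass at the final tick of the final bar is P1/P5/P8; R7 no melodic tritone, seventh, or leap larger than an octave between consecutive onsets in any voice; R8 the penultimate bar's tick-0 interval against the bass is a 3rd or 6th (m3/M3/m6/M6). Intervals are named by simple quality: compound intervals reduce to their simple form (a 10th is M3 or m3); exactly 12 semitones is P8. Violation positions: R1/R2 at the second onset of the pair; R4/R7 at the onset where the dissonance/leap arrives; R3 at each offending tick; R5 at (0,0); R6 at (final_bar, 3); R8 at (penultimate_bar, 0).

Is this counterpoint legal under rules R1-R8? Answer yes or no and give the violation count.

bar 0: v0=C3 v1=C4 v2=G4 (P5)
bar 1: v0=B2 v1=F3 v2=A3 (m7)
bar 2: v0=A2 v1=F3 v2=B3 (M2)
bar 3: v0=G2 v1=B2 v2=D4 (P5)
bar 4: v0=A2 v1=C4 v2=C4 (m3)
bar 5: v0=D3 v1=B3 v2=F4 (m3)
bar 6: v0=C3 v1=C4 v2=G4 (P5)
  R4 @ bar1.0: B2/F3 TT untreated
  R4 @ bar1.0: B2/A3 m7 untreated
  R7 @ bar1.0: G4->A3 leap 10st
  R4 @ bar2.0: A2/B3 M2 untreated
  R7 @ bar3.0: F3->B2 leap 6st
  R7 @ bar4.0: B2->C4 leap 13st
  R2 @ bar6.0: B3/F4 TT -> C4/G4 P5 similar

No (7 violations)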